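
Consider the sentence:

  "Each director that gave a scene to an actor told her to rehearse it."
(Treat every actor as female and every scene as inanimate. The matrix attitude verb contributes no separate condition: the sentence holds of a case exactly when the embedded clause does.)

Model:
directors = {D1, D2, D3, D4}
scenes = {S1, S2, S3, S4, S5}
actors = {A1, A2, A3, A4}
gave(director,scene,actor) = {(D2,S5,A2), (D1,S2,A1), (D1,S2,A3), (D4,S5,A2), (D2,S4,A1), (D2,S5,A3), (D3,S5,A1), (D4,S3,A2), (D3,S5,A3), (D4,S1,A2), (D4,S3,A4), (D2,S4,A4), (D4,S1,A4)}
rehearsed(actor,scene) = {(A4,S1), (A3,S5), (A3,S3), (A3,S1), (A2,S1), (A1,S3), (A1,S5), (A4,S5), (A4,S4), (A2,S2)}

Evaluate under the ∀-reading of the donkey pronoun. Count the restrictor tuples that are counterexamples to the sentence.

"her" takes "an actor" as antecedent and "it" takes "a scene"; both are donkey pronouns co-varying with the restrictor.
Strong reading: for every (d,s,a) with gave(d,s,a), rehearsed(a,s).
Restrictor triples: (D1,S2,A1)→rehearsed(A1,S2) ✗  (D1,S2,A3)→rehearsed(A3,S2) ✗  (D2,S4,A1)→rehearsed(A1,S4) ✗  (D2,S4,A4)→rehearsed(A4,S4) ✓  (D2,S5,A2)→rehearsed(A2,S5) ✗  (D2,S5,A3)→rehearsed(A3,S5) ✓  (D3,S5,A1)→rehearsed(A1,S5) ✓  (D3,S5,A3)→rehearsed(A3,S5) ✓  (D4,S1,A2)→rehearsed(A2,S1) ✓  (D4,S1,A4)→rehearsed(A4,S1) ✓  (D4,S3,A2)→rehearsed(A2,S3) ✗  (D4,S3,A4)→rehearsed(A4,S3) ✗  (D4,S5,A2)→rehearsed(A2,S5) ✗
Counterexamples (restrictor triples failing the scope): 7.

7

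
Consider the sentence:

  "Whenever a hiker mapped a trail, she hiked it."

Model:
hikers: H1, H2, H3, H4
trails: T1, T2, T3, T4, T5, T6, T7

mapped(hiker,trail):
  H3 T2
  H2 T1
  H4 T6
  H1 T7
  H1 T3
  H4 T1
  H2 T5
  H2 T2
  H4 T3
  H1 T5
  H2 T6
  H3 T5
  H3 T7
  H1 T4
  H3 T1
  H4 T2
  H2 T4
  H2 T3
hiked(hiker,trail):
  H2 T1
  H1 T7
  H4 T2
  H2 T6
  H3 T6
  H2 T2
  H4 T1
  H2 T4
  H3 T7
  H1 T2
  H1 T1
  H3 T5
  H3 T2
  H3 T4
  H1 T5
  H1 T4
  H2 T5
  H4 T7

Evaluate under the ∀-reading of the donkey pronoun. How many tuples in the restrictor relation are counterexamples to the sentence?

5

"it" takes "a trail" as antecedent — a donkey pronoun bound across the clause boundary.
Strong reading: for every (h,t) with mapped(h,t), hiked(h,t).
Restrictor pairs: (H1,T3) ✗  (H1,T4) ✓  (H1,T5) ✓  (H1,T7) ✓  (H2,T1) ✓  (H2,T2) ✓  (H2,T3) ✗  (H2,T4) ✓  (H2,T5) ✓  (H2,T6) ✓  (H3,T1) ✗  (H3,T2) ✓  (H3,T5) ✓  (H3,T7) ✓  (H4,T1) ✓  (H4,T2) ✓  (H4,T3) ✗  (H4,T6) ✗
Counterexamples (restrictor pairs failing the scope): 5.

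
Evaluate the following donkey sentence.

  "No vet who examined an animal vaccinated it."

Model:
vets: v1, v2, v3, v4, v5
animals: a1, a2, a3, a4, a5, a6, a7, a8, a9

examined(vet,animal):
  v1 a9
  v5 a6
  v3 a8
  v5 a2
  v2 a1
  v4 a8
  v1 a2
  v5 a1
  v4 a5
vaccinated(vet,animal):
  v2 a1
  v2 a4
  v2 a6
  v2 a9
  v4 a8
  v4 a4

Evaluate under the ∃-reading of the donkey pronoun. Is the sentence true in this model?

False

"it" takes "an animal" as antecedent — a donkey pronoun bound across the clause boundary.
Truth condition: for no (v,a) with examined(v,a) does vaccinated(v,a) hold.
Restrictor pairs — does the scope hold? (v1,a2):fails  (v1,a9):fails  (v2,a1):holds  (v3,a8):fails  (v4,a5):fails  (v4,a8):holds  (v5,a1):fails  (v5,a2):fails  (v5,a6):fails
Scope holds for 2 pair(s), so the sentence is false.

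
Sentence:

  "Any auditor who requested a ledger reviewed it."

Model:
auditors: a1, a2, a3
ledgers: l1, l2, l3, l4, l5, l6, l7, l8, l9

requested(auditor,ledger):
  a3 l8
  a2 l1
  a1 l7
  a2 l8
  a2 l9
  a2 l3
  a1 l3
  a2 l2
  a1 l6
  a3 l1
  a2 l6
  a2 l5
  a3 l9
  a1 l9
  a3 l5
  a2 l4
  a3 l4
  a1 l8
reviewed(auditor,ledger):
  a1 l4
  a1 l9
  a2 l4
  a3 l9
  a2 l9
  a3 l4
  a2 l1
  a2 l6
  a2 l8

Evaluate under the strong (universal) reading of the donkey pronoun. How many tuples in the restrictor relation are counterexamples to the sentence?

"it" takes "a ledger" as antecedent — a donkey pronoun bound across the clause boundary.
Strong reading: for every (a,l) with requested(a,l), reviewed(a,l).
Restrictor pairs: (a1,l3) ✗  (a1,l6) ✗  (a1,l7) ✗  (a1,l8) ✗  (a1,l9) ✓  (a2,l1) ✓  (a2,l2) ✗  (a2,l3) ✗  (a2,l4) ✓  (a2,l5) ✗  (a2,l6) ✓  (a2,l8) ✓  (a2,l9) ✓  (a3,l1) ✗  (a3,l4) ✓  (a3,l5) ✗  (a3,l8) ✗  (a3,l9) ✓
Counterexamples (restrictor pairs failing the scope): 10.

10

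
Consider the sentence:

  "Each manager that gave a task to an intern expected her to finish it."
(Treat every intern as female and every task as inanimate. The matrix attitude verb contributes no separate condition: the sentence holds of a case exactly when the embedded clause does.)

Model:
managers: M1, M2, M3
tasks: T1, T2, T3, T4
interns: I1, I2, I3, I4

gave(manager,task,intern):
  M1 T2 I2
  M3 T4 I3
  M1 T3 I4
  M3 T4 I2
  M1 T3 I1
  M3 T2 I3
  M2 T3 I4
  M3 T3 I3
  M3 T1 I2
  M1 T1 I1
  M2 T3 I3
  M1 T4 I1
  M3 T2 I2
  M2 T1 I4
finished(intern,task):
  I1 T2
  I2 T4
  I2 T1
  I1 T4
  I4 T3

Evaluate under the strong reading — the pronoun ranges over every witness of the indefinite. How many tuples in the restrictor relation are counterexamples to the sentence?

"her" takes "an intern" as antecedent and "it" takes "a task"; both are donkey pronouns co-varying with the restrictor.
Strong reading: for every (m,t,i) with gave(m,t,i), finished(i,t).
Restrictor triples: (M1,T1,I1)→finished(I1,T1) ✗  (M1,T2,I2)→finished(I2,T2) ✗  (M1,T3,I1)→finished(I1,T3) ✗  (M1,T3,I4)→finished(I4,T3) ✓  (M1,T4,I1)→finished(I1,T4) ✓  (M2,T1,I4)→finished(I4,T1) ✗  (M2,T3,I3)→finished(I3,T3) ✗  (M2,T3,I4)→finished(I4,T3) ✓  (M3,T1,I2)→finished(I2,T1) ✓  (M3,T2,I2)→finished(I2,T2) ✗  (M3,T2,I3)→finished(I3,T2) ✗  (M3,T3,I3)→finished(I3,T3) ✗  (M3,T4,I2)→finished(I2,T4) ✓  (M3,T4,I3)→finished(I3,T4) ✗
Counterexamples (restrictor triples failing the scope): 9.

9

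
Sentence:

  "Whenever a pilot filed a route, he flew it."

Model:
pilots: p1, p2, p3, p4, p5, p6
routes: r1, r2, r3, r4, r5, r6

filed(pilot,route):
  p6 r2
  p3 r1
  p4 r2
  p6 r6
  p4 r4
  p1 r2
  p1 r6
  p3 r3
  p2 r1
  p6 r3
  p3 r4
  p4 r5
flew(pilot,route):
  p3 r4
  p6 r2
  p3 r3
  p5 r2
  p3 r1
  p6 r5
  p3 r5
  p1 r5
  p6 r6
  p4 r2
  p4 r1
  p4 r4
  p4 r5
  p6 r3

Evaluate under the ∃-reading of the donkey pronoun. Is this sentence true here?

"it" takes "a route" as antecedent — a donkey pronoun bound across the clause boundary.
Weak reading: every pilot p with some filed-route has at least one filed-route r such that flew(p,r).
Per pilot: p1:✗  p2:✗  p3:✓  p4:✓  p6:✓
p1 has no witness among its filed-routes.

False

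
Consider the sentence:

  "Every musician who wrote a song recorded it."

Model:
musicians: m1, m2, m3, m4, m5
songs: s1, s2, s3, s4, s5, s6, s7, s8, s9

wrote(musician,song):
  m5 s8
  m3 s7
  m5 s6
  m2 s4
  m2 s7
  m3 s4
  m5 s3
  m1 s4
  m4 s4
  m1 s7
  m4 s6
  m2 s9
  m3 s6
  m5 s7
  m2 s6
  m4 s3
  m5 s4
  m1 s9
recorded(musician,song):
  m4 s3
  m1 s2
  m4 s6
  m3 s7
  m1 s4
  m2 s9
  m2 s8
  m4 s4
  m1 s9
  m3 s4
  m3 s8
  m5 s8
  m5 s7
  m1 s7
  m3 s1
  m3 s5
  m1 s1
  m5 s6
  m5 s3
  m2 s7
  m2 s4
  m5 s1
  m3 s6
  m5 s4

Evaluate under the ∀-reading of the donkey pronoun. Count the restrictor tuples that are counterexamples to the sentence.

1

"it" takes "a song" as antecedent — a donkey pronoun bound across the clause boundary.
Strong reading: for every (m,s) with wrote(m,s), recorded(m,s).
Restrictor pairs: (m1,s4) ✓  (m1,s7) ✓  (m1,s9) ✓  (m2,s4) ✓  (m2,s6) ✗  (m2,s7) ✓  (m2,s9) ✓  (m3,s4) ✓  (m3,s6) ✓  (m3,s7) ✓  (m4,s3) ✓  (m4,s4) ✓  (m4,s6) ✓  (m5,s3) ✓  (m5,s4) ✓  (m5,s6) ✓  (m5,s7) ✓  (m5,s8) ✓
Counterexamples (restrictor pairs failing the scope): 1.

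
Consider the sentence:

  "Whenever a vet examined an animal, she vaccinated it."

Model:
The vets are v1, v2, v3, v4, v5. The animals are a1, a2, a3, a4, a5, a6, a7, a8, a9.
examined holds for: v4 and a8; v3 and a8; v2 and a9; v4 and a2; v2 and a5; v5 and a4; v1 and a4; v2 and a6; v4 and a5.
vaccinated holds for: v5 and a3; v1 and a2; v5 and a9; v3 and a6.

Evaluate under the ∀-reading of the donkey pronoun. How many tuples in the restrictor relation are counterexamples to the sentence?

"it" takes "an animal" as antecedent — a donkey pronoun bound across the clause boundary.
Strong reading: for every (v,a) with examined(v,a), vaccinated(v,a).
Restrictor pairs: (v1,a4) ✗  (v2,a5) ✗  (v2,a6) ✗  (v2,a9) ✗  (v3,a8) ✗  (v4,a2) ✗  (v4,a5) ✗  (v4,a8) ✗  (v5,a4) ✗
Counterexamples (restrictor pairs failing the scope): 9.

9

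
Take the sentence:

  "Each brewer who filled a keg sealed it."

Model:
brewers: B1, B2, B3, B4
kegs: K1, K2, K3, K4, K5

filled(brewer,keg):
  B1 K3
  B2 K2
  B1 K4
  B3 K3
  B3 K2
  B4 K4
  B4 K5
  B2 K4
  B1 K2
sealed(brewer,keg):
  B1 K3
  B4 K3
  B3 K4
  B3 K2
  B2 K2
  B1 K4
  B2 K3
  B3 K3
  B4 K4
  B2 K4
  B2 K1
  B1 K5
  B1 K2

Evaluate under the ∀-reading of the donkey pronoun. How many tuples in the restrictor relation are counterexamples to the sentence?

"it" takes "a keg" as antecedent — a donkey pronoun bound across the clause boundary.
Strong reading: for every (b,k) with filled(b,k), sealed(b,k).
Restrictor pairs: (B1,K2) ✓  (B1,K3) ✓  (B1,K4) ✓  (B2,K2) ✓  (B2,K4) ✓  (B3,K2) ✓  (B3,K3) ✓  (B4,K4) ✓  (B4,K5) ✗
Counterexamples (restrictor pairs failing the scope): 1.

1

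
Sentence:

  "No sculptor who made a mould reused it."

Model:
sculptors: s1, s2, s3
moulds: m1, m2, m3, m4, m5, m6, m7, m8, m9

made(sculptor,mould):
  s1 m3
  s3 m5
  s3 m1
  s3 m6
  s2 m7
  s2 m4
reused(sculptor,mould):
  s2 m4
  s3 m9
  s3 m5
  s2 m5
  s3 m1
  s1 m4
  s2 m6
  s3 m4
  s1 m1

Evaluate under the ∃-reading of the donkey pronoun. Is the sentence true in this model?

"it" takes "a mould" as antecedent — a donkey pronoun bound across the clause boundary.
Truth condition: for no (s,m) with made(s,m) does reused(s,m) hold.
Restrictor pairs — does the scope hold? (s1,m3):fails  (s2,m4):holds  (s2,m7):fails  (s3,m1):holds  (s3,m5):holds  (s3,m6):fails
Scope holds for 3 pair(s), so the sentence is false.

False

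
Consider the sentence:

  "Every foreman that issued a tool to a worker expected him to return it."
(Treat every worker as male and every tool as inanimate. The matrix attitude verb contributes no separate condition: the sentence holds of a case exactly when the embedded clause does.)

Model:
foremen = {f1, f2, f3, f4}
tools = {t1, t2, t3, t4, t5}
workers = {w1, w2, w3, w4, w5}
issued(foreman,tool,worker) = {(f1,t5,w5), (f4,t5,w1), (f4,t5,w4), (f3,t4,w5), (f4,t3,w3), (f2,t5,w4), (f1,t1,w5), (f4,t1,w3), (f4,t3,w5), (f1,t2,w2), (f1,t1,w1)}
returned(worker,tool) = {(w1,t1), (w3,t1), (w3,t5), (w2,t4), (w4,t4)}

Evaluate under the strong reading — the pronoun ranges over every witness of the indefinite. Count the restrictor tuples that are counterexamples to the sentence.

9

"him" takes "a worker" as antecedent and "it" takes "a tool"; both are donkey pronouns co-varying with the restrictor.
Strong reading: for every (f,t,w) with issued(f,t,w), returned(w,t).
Restrictor triples: (f1,t1,w1)→returned(w1,t1) ✓  (f1,t1,w5)→returned(w5,t1) ✗  (f1,t2,w2)→returned(w2,t2) ✗  (f1,t5,w5)→returned(w5,t5) ✗  (f2,t5,w4)→returned(w4,t5) ✗  (f3,t4,w5)→returned(w5,t4) ✗  (f4,t1,w3)→returned(w3,t1) ✓  (f4,t3,w3)→returned(w3,t3) ✗  (f4,t3,w5)→returned(w5,t3) ✗  (f4,t5,w1)→returned(w1,t5) ✗  (f4,t5,w4)→returned(w4,t5) ✗
Counterexamples (restrictor triples failing the scope): 9.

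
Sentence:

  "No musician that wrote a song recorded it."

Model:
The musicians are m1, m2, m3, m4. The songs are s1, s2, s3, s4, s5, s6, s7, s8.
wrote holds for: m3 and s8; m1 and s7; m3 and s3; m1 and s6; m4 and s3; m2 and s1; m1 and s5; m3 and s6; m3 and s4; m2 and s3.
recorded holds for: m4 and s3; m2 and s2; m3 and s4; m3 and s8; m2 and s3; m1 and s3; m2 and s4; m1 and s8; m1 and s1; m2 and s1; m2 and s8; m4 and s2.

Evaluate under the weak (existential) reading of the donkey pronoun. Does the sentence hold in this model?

False

"it" takes "a song" as antecedent — a donkey pronoun bound across the clause boundary.
Truth condition: for no (m,s) with wrote(m,s) does recorded(m,s) hold.
Restrictor pairs — does the scope hold? (m1,s5):fails  (m1,s6):fails  (m1,s7):fails  (m2,s1):holds  (m2,s3):holds  (m3,s3):fails  (m3,s4):holds  (m3,s6):fails  (m3,s8):holds  (m4,s3):holds
Scope holds for 5 pair(s), so the sentence is false.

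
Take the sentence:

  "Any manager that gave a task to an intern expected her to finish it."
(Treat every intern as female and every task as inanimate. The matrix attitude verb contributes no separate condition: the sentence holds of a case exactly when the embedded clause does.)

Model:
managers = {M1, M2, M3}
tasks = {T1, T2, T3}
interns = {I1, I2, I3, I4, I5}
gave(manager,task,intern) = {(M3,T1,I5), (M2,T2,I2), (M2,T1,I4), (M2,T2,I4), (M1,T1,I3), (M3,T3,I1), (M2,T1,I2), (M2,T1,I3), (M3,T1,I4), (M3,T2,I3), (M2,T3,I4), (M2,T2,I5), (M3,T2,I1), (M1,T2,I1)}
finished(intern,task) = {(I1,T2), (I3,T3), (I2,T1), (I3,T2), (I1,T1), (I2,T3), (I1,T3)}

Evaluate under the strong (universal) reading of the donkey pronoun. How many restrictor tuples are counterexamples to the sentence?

"her" takes "an intern" as antecedent and "it" takes "a task"; both are donkey pronouns co-varying with the restrictor.
Strong reading: for every (m,t,i) with gave(m,t,i), finished(i,t).
Restrictor triples: (M1,T1,I3)→finished(I3,T1) ✗  (M1,T2,I1)→finished(I1,T2) ✓  (M2,T1,I2)→finished(I2,T1) ✓  (M2,T1,I3)→finished(I3,T1) ✗  (M2,T1,I4)→finished(I4,T1) ✗  (M2,T2,I2)→finished(I2,T2) ✗  (M2,T2,I4)→finished(I4,T2) ✗  (M2,T2,I5)→finished(I5,T2) ✗  (M2,T3,I4)→finished(I4,T3) ✗  (M3,T1,I4)→finished(I4,T1) ✗  (M3,T1,I5)→finished(I5,T1) ✗  (M3,T2,I1)→finished(I1,T2) ✓  (M3,T2,I3)→finished(I3,T2) ✓  (M3,T3,I1)→finished(I1,T3) ✓
Counterexamples (restrictor triples failing the scope): 9.

9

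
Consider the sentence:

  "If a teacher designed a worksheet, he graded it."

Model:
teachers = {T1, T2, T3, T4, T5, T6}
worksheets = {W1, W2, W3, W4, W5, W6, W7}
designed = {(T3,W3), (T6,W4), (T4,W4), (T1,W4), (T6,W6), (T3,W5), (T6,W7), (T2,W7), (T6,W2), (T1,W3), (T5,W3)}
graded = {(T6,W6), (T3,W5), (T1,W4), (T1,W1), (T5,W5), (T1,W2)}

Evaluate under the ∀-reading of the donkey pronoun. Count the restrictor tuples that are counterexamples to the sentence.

"it" takes "a worksheet" as antecedent — a donkey pronoun bound across the clause boundary.
Strong reading: for every (t,w) with designed(t,w), graded(t,w).
Restrictor pairs: (T1,W3) ✗  (T1,W4) ✓  (T2,W7) ✗  (T3,W3) ✗  (T3,W5) ✓  (T4,W4) ✗  (T5,W3) ✗  (T6,W2) ✗  (T6,W4) ✗  (T6,W6) ✓  (T6,W7) ✗
Counterexamples (restrictor pairs failing the scope): 8.

8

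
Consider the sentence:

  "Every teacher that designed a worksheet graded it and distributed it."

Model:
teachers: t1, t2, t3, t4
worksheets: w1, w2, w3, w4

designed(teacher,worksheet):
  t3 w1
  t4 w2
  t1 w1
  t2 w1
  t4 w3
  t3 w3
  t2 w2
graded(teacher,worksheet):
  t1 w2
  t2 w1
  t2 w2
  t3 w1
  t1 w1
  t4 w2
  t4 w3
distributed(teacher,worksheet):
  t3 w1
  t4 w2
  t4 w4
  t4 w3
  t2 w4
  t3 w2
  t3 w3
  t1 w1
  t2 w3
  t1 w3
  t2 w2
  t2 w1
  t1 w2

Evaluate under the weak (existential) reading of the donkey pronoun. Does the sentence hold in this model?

"it" takes "a worksheet" as antecedent — a donkey pronoun bound across the clause boundary.
Weak reading: every teacher t with some designed-worksheet has at least one designed-worksheet w such that graded(t,w) ∧ distributed(t,w).
Per teacher: t1:✓  t2:✓  t3:✓  t4:✓
Every teacher in the restrictor has a witness.

True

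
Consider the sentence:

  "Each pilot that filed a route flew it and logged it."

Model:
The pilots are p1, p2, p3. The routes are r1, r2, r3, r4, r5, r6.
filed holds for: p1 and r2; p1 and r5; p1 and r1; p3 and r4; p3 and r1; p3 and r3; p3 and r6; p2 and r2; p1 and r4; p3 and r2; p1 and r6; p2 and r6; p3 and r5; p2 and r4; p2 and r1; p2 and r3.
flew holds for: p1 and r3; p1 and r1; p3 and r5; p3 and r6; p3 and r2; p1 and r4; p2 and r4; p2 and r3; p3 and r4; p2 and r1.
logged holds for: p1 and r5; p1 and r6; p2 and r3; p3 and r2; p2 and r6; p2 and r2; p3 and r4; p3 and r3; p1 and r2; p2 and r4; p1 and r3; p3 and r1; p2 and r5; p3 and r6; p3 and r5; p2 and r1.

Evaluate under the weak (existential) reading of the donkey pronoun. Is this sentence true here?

False

"it" takes "a route" as antecedent — a donkey pronoun bound across the clause boundary.
Weak reading: every pilot p with some filed-route has at least one filed-route r such that flew(p,r) ∧ logged(p,r).
Per pilot: p1:✗  p2:✓  p3:✓
p1 has no witness among its filed-routes.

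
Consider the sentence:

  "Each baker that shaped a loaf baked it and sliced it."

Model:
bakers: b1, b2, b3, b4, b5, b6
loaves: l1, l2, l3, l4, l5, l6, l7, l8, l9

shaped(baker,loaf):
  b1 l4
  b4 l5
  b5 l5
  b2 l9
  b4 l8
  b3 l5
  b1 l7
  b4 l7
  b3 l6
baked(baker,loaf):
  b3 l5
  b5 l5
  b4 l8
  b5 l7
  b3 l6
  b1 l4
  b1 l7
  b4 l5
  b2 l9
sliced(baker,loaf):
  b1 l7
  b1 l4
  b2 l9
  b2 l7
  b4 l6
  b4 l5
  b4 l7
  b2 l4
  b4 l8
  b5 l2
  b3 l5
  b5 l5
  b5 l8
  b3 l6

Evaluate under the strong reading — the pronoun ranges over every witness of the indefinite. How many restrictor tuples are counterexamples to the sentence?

"it" takes "a loaf" as antecedent — a donkey pronoun bound across the clause boundary.
Strong reading: for every (b,l) with shaped(b,l), baked(b,l) ∧ sliced(b,l).
Restrictor pairs: (b1,l4) ✓  (b1,l7) ✓  (b2,l9) ✓  (b3,l5) ✓  (b3,l6) ✓  (b4,l5) ✓  (b4,l7) ✗  (b4,l8) ✓  (b5,l5) ✓
Counterexamples (restrictor pairs failing the scope): 1.

1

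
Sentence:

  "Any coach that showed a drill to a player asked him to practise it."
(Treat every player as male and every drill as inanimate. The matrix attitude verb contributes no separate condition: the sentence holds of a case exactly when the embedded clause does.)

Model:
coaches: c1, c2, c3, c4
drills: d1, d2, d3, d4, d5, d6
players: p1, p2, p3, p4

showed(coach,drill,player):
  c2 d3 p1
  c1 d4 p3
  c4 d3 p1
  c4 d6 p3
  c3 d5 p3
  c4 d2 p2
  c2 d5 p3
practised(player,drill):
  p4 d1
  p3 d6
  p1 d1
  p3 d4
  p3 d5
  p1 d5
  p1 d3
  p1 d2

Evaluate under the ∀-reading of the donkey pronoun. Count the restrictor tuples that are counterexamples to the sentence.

1

"him" takes "a player" as antecedent and "it" takes "a drill"; both are donkey pronouns co-varying with the restrictor.
Strong reading: for every (c,d,p) with showed(c,d,p), practised(p,d).
Restrictor triples: (c1,d4,p3)→practised(p3,d4) ✓  (c2,d3,p1)→practised(p1,d3) ✓  (c2,d5,p3)→practised(p3,d5) ✓  (c3,d5,p3)→practised(p3,d5) ✓  (c4,d2,p2)→practised(p2,d2) ✗  (c4,d3,p1)→practised(p1,d3) ✓  (c4,d6,p3)→practised(p3,d6) ✓
Counterexamples (restrictor triples failing the scope): 1.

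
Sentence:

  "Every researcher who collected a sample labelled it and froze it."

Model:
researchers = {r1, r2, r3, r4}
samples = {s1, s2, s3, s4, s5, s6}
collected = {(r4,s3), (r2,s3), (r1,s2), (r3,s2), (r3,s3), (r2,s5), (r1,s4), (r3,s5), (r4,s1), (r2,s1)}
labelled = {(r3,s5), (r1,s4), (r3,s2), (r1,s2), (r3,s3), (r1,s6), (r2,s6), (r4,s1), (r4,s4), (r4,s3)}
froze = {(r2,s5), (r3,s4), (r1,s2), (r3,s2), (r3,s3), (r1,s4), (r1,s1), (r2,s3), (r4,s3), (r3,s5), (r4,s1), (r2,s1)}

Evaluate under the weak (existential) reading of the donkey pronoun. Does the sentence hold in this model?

"it" takes "a sample" as antecedent — a donkey pronoun bound across the clause boundary.
Weak reading: every researcher r with some collected-sample has at least one collected-sample s such that labelled(r,s) ∧ froze(r,s).
Per researcher: r1:✓  r2:✗  r3:✓  r4:✓
r2 has no witness among its collected-samples.

False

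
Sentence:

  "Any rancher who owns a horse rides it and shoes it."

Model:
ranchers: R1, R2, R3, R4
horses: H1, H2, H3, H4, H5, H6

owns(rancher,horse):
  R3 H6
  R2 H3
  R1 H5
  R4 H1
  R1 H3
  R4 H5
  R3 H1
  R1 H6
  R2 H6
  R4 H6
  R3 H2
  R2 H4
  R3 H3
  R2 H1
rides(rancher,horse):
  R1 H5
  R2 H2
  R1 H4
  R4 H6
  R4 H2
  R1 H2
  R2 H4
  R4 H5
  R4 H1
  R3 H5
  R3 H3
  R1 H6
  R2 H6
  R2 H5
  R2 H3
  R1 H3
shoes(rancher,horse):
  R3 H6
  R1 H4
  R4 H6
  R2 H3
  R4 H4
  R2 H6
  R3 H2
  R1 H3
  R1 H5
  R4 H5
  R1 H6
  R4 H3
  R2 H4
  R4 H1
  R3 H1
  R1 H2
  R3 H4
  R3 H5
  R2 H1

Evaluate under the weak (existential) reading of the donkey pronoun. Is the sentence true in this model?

False

"it" takes "a horse" as antecedent — a donkey pronoun bound across the clause boundary.
Weak reading: every rancher r with some owns-horse has at least one owns-horse h such that rides(r,h) ∧ shoes(r,h).
Per rancher: R1:✓  R2:✓  R3:✗  R4:✓
R3 has no witness among its owns-horses.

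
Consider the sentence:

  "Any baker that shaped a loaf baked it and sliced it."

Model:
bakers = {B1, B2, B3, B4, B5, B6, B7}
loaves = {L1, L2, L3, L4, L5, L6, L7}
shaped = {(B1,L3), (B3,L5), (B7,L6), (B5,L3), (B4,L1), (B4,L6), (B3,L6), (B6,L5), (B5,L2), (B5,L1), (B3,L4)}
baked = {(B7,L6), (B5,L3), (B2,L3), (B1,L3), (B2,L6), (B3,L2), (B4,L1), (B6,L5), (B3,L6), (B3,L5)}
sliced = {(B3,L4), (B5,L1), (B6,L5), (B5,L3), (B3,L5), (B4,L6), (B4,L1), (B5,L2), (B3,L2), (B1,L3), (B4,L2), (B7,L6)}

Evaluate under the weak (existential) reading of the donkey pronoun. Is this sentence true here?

True

"it" takes "a loaf" as antecedent — a donkey pronoun bound across the clause boundary.
Weak reading: every baker b with some shaped-loaf has at least one shaped-loaf l such that baked(b,l) ∧ sliced(b,l).
Per baker: B1:✓  B3:✓  B4:✓  B5:✓  B6:✓  B7:✓
Every baker in the restrictor has a witness.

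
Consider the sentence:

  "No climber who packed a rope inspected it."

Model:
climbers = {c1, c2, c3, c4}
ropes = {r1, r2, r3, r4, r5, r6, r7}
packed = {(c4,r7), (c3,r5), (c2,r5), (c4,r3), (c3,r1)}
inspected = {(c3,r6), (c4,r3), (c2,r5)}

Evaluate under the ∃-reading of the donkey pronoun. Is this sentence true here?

False

"it" takes "a rope" as antecedent — a donkey pronoun bound across the clause boundary.
Truth condition: for no (c,r) with packed(c,r) does inspected(c,r) hold.
Restrictor pairs — does the scope hold? (c2,r5):holds  (c3,r1):fails  (c3,r5):fails  (c4,r3):holds  (c4,r7):fails
Scope holds for 2 pair(s), so the sentence is false.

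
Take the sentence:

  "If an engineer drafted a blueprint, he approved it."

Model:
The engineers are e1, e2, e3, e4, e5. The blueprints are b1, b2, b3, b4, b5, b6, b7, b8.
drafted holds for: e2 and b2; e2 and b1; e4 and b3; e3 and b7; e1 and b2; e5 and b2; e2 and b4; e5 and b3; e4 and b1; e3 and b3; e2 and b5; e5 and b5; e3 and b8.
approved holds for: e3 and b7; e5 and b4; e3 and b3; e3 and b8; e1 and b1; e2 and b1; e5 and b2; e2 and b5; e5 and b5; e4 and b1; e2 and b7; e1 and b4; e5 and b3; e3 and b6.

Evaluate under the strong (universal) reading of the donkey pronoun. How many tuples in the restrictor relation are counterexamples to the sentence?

"it" takes "a blueprint" as antecedent — a donkey pronoun bound across the clause boundary.
Strong reading: for every (e,b) with drafted(e,b), approved(e,b).
Restrictor pairs: (e1,b2) ✗  (e2,b1) ✓  (e2,b2) ✗  (e2,b4) ✗  (e2,b5) ✓  (e3,b3) ✓  (e3,b7) ✓  (e3,b8) ✓  (e4,b1) ✓  (e4,b3) ✗  (e5,b2) ✓  (e5,b3) ✓  (e5,b5) ✓
Counterexamples (restrictor pairs failing the scope): 4.

4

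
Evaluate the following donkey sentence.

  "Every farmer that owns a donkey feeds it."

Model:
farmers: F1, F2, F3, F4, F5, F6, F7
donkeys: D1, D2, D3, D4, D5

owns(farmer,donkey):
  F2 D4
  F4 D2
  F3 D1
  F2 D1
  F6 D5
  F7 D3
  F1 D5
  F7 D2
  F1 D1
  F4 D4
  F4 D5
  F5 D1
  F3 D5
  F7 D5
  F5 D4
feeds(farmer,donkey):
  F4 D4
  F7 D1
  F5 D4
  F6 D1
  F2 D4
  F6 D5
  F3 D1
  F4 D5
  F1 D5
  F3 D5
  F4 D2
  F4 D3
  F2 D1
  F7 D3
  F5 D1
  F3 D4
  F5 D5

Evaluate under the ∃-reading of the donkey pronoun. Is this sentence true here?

"it" takes "a donkey" as antecedent — a donkey pronoun bound across the clause boundary.
Weak reading: every farmer f with some owns-donkey has at least one owns-donkey d such that feeds(f,d).
Per farmer: F1:✓  F2:✓  F3:✓  F4:✓  F5:✓  F6:✓  F7:✓
Every farmer in the restrictor has a witness.

True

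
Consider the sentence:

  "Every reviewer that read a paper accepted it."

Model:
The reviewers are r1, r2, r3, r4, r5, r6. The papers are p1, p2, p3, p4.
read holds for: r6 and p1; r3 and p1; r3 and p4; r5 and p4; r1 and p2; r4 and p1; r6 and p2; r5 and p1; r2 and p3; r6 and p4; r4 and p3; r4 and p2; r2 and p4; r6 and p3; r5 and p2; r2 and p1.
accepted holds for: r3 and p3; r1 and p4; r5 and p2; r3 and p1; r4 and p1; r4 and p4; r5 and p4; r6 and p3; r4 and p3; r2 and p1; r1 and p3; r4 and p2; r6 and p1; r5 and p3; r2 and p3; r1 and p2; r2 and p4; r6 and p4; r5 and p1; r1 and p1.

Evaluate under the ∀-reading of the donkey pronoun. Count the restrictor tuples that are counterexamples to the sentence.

2

"it" takes "a paper" as antecedent — a donkey pronoun bound across the clause boundary.
Strong reading: for every (r,p) with read(r,p), accepted(r,p).
Restrictor pairs: (r1,p2) ✓  (r2,p1) ✓  (r2,p3) ✓  (r2,p4) ✓  (r3,p1) ✓  (r3,p4) ✗  (r4,p1) ✓  (r4,p2) ✓  (r4,p3) ✓  (r5,p1) ✓  (r5,p2) ✓  (r5,p4) ✓  (r6,p1) ✓  (r6,p2) ✗  (r6,p3) ✓  (r6,p4) ✓
Counterexamples (restrictor pairs failing the scope): 2.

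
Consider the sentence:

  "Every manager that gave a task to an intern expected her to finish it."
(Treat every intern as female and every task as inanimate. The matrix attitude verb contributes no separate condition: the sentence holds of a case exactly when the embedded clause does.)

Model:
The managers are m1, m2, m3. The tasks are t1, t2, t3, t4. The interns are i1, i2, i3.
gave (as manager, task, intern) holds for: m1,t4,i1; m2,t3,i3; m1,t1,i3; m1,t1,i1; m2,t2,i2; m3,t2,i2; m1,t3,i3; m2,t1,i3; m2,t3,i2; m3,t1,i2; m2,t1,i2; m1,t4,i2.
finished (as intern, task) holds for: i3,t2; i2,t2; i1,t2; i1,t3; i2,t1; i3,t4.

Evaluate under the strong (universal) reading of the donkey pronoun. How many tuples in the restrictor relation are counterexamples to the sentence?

8

"her" takes "an intern" as antecedent and "it" takes "a task"; both are donkey pronouns co-varying with the restrictor.
Strong reading: for every (m,t,i) with gave(m,t,i), finished(i,t).
Restrictor triples: (m1,t1,i1)→finished(i1,t1) ✗  (m1,t1,i3)→finished(i3,t1) ✗  (m1,t3,i3)→finished(i3,t3) ✗  (m1,t4,i1)→finished(i1,t4) ✗  (m1,t4,i2)→finished(i2,t4) ✗  (m2,t1,i2)→finished(i2,t1) ✓  (m2,t1,i3)→finished(i3,t1) ✗  (m2,t2,i2)→finished(i2,t2) ✓  (m2,t3,i2)→finished(i2,t3) ✗  (m2,t3,i3)→finished(i3,t3) ✗  (m3,t1,i2)→finished(i2,t1) ✓  (m3,t2,i2)→finished(i2,t2) ✓
Counterexamples (restrictor triples failing the scope): 8.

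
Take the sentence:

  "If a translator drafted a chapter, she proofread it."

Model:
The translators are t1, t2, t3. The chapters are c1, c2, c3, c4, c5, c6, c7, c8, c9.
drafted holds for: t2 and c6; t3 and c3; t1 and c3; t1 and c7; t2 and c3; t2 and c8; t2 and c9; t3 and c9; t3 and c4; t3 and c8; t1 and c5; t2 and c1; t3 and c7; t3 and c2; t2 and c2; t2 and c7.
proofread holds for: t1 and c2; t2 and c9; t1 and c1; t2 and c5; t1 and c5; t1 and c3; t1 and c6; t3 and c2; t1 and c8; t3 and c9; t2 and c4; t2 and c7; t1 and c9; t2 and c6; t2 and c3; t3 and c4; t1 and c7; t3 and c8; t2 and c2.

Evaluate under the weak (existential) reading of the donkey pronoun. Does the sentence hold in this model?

True

"it" takes "a chapter" as antecedent — a donkey pronoun bound across the clause boundary.
Weak reading: every translator t with some drafted-chapter has at least one drafted-chapter c such that proofread(t,c).
Per translator: t1:✓  t2:✓  t3:✓
Every translator in the restrictor has a witness.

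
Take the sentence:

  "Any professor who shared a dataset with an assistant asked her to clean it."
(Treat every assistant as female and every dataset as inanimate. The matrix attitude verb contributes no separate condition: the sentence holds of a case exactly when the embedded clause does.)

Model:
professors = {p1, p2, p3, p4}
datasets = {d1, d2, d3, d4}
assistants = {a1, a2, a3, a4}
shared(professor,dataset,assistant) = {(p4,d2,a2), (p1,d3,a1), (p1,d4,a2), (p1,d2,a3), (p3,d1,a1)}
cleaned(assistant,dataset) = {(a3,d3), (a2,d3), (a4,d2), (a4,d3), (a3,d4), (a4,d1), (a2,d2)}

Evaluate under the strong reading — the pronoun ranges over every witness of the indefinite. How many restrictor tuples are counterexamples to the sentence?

"her" takes "an assistant" as antecedent and "it" takes "a dataset"; both are donkey pronouns co-varying with the restrictor.
Strong reading: for every (p,d,a) with shared(p,d,a), cleaned(a,d).
Restrictor triples: (p1,d2,a3)→cleaned(a3,d2) ✗  (p1,d3,a1)→cleaned(a1,d3) ✗  (p1,d4,a2)→cleaned(a2,d4) ✗  (p3,d1,a1)→cleaned(a1,d1) ✗  (p4,d2,a2)→cleaned(a2,d2) ✓
Counterexamples (restrictor triples failing the scope): 4.

4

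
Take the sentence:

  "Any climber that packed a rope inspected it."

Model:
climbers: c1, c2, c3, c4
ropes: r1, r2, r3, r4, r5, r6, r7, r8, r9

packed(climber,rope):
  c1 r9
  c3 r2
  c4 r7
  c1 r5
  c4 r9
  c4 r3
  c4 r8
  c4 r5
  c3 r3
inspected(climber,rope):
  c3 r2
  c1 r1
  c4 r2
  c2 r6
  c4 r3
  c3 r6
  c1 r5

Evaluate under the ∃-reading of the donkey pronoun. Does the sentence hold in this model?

True

"it" takes "a rope" as antecedent — a donkey pronoun bound across the clause boundary.
Weak reading: every climber c with some packed-rope has at least one packed-rope r such that inspected(c,r).
Per climber: c1:✓  c3:✓  c4:✓
Every climber in the restrictor has a witness.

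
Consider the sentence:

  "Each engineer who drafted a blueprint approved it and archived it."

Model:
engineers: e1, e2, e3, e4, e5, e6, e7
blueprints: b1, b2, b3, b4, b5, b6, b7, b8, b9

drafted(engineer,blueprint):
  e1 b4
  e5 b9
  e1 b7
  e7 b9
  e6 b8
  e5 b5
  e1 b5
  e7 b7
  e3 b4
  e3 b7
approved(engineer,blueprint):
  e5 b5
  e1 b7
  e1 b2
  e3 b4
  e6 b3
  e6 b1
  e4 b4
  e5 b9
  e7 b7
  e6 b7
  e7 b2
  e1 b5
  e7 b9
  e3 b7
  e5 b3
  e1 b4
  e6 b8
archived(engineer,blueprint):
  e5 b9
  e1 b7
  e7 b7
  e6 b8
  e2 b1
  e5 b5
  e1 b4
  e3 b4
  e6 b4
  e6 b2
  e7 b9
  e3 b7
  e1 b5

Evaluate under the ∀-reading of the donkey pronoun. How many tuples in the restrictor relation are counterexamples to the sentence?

"it" takes "a blueprint" as antecedent — a donkey pronoun bound across the clause boundary.
Strong reading: for every (e,b) with drafted(e,b), approved(e,b) ∧ archived(e,b).
Restrictor pairs: (e1,b4) ✓  (e1,b5) ✓  (e1,b7) ✓  (e3,b4) ✓  (e3,b7) ✓  (e5,b5) ✓  (e5,b9) ✓  (e6,b8) ✓  (e7,b7) ✓  (e7,b9) ✓
Counterexamples (restrictor pairs failing the scope): 0.

0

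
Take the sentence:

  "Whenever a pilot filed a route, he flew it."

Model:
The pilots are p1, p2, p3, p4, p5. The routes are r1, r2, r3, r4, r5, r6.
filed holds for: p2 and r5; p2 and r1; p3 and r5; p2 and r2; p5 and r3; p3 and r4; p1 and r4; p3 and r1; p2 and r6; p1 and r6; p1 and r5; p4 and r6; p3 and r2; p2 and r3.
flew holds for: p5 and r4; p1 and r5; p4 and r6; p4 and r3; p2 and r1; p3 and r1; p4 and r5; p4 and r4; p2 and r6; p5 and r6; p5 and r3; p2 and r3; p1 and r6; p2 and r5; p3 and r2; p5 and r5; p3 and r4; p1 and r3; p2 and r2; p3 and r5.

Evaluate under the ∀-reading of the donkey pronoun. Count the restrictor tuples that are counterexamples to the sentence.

1

"it" takes "a route" as antecedent — a donkey pronoun bound across the clause boundary.
Strong reading: for every (p,r) with filed(p,r), flew(p,r).
Restrictor pairs: (p1,r4) ✗  (p1,r5) ✓  (p1,r6) ✓  (p2,r1) ✓  (p2,r2) ✓  (p2,r3) ✓  (p2,r5) ✓  (p2,r6) ✓  (p3,r1) ✓  (p3,r2) ✓  (p3,r4) ✓  (p3,r5) ✓  (p4,r6) ✓  (p5,r3) ✓
Counterexamples (restrictor pairs failing the scope): 1.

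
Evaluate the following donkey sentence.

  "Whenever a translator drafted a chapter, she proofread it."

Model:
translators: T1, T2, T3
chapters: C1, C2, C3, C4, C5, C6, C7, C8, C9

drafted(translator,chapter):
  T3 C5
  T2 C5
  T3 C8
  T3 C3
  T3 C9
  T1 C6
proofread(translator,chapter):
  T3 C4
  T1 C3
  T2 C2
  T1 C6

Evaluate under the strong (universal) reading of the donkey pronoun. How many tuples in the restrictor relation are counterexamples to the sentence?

5

"it" takes "a chapter" as antecedent — a donkey pronoun bound across the clause boundary.
Strong reading: for every (t,c) with drafted(t,c), proofread(t,c).
Restrictor pairs: (T1,C6) ✓  (T2,C5) ✗  (T3,C3) ✗  (T3,C5) ✗  (T3,C8) ✗  (T3,C9) ✗
Counterexamples (restrictor pairs failing the scope): 5.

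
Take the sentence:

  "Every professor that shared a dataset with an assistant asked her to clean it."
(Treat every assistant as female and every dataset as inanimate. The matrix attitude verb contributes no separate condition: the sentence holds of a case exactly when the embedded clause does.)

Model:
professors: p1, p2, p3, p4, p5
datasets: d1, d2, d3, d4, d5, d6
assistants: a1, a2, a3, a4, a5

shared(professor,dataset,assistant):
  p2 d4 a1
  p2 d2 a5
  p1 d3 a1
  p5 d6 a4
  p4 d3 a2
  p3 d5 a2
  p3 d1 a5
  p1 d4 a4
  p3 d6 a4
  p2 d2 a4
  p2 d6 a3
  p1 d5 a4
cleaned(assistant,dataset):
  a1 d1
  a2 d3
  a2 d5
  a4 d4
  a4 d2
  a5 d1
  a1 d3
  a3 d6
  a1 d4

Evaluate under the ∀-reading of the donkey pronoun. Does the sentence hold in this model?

"her" takes "an assistant" as antecedent and "it" takes "a dataset"; both are donkey pronouns co-varying with the restrictor.
Strong reading: for every (p,d,a) with shared(p,d,a), cleaned(a,d).
Restrictor triples: (p1,d3,a1)→cleaned(a1,d3) ✓  (p1,d4,a4)→cleaned(a4,d4) ✓  (p1,d5,a4)→cleaned(a4,d5) ✗  (p2,d2,a4)→cleaned(a4,d2) ✓  (p2,d2,a5)→cleaned(a5,d2) ✗  (p2,d4,a1)→cleaned(a1,d4) ✓  (p2,d6,a3)→cleaned(a3,d6) ✓  (p3,d1,a5)→cleaned(a5,d1) ✓  (p3,d5,a2)→cleaned(a2,d5) ✓  (p3,d6,a4)→cleaned(a4,d6) ✗  (p4,d3,a2)→cleaned(a2,d3) ✓  (p5,d6,a4)→cleaned(a4,d6) ✗
Counterexample: (p1,d5,a4) — cleaned(a4,d5) does not hold.

False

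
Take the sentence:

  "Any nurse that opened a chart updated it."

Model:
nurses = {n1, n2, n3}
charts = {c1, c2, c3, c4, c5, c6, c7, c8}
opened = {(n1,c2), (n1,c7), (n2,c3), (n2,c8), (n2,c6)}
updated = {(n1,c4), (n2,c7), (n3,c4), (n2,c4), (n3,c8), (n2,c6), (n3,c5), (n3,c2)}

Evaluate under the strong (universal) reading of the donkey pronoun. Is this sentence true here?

False

"it" takes "a chart" as antecedent — a donkey pronoun bound across the clause boundary.
Strong reading: for every (n,c) with opened(n,c), updated(n,c).
Restrictor pairs: (n1,c2) ✗  (n1,c7) ✗  (n2,c3) ✗  (n2,c6) ✓  (n2,c8) ✗
Counterexample: (n1,c2) is in opened but fails the scope.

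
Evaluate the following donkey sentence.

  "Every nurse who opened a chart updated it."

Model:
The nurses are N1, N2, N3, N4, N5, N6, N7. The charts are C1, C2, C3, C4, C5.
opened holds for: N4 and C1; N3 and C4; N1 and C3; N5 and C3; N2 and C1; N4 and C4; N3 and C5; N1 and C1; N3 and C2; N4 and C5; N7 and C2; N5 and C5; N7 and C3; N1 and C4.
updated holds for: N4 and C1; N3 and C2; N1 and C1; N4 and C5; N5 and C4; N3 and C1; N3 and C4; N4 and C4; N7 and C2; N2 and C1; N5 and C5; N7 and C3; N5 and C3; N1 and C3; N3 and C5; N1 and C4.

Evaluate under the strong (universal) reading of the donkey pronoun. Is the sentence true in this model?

"it" takes "a chart" as antecedent — a donkey pronoun bound across the clause boundary.
Strong reading: for every (n,c) with opened(n,c), updated(n,c).
Restrictor pairs: (N1,C1) ✓  (N1,C3) ✓  (N1,C4) ✓  (N2,C1) ✓  (N3,C2) ✓  (N3,C4) ✓  (N3,C5) ✓  (N4,C1) ✓  (N4,C4) ✓  (N4,C5) ✓  (N5,C3) ✓  (N5,C5) ✓  (N7,C2) ✓  (N7,C3) ✓
Every restrictor pair satisfies the scope.

True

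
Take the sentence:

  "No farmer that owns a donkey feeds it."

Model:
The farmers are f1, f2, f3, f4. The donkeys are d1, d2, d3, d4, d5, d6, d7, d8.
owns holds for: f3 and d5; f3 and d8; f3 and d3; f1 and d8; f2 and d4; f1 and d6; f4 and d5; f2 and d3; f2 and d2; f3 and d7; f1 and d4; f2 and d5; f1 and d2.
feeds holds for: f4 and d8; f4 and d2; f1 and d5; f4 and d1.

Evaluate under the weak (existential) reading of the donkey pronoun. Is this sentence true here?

"it" takes "a donkey" as antecedent — a donkey pronoun bound across the clause boundary.
Truth condition: for no (f,d) with owns(f,d) does feeds(f,d) hold.
Restrictor pairs — does the scope hold? (f1,d2):fails  (f1,d4):fails  (f1,d6):fails  (f1,d8):fails  (f2,d2):fails  (f2,d3):fails  (f2,d4):fails  (f2,d5):fails  (f3,d3):fails  (f3,d5):fails  (f3,d7):fails  (f3,d8):fails  (f4,d5):fails
Scope holds for no restrictor pair, so the sentence is true.

True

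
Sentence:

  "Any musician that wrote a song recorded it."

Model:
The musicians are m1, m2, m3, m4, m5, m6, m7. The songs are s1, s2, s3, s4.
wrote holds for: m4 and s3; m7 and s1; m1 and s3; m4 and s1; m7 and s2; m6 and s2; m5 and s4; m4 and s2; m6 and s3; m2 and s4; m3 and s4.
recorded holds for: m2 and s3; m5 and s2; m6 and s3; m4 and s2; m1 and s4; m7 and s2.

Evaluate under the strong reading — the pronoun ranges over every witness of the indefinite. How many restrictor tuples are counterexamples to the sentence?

8

"it" takes "a song" as antecedent — a donkey pronoun bound across the clause boundary.
Strong reading: for every (m,s) with wrote(m,s), recorded(m,s).
Restrictor pairs: (m1,s3) ✗  (m2,s4) ✗  (m3,s4) ✗  (m4,s1) ✗  (m4,s2) ✓  (m4,s3) ✗  (m5,s4) ✗  (m6,s2) ✗  (m6,s3) ✓  (m7,s1) ✗  (m7,s2) ✓
Counterexamples (restrictor pairs failing the scope): 8.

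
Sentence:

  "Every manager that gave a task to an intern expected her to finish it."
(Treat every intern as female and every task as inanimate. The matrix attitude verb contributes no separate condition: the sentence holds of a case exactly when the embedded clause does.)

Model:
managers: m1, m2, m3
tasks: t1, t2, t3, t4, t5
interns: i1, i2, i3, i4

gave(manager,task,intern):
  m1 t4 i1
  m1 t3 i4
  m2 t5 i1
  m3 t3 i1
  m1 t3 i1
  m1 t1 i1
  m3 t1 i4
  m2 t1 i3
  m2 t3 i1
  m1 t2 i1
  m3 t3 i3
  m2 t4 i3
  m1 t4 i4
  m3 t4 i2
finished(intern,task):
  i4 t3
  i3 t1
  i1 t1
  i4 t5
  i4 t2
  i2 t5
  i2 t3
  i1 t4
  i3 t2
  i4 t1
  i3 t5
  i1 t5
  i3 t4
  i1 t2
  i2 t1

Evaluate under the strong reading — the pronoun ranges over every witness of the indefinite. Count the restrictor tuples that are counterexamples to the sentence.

"her" takes "an intern" as antecedent and "it" takes "a task"; both are donkey pronouns co-varying with the restrictor.
Strong reading: for every (m,t,i) with gave(m,t,i), finished(i,t).
Restrictor triples: (m1,t1,i1)→finished(i1,t1) ✓  (m1,t2,i1)→finished(i1,t2) ✓  (m1,t3,i1)→finished(i1,t3) ✗  (m1,t3,i4)→finished(i4,t3) ✓  (m1,t4,i1)→finished(i1,t4) ✓  (m1,t4,i4)→finished(i4,t4) ✗  (m2,t1,i3)→finished(i3,t1) ✓  (m2,t3,i1)→finished(i1,t3) ✗  (m2,t4,i3)→finished(i3,t4) ✓  (m2,t5,i1)→finished(i1,t5) ✓  (m3,t1,i4)→finished(i4,t1) ✓  (m3,t3,i1)→finished(i1,t3) ✗  (m3,t3,i3)→finished(i3,t3) ✗  (m3,t4,i2)→finished(i2,t4) ✗
Counterexamples (restrictor triples failing the scope): 6.

6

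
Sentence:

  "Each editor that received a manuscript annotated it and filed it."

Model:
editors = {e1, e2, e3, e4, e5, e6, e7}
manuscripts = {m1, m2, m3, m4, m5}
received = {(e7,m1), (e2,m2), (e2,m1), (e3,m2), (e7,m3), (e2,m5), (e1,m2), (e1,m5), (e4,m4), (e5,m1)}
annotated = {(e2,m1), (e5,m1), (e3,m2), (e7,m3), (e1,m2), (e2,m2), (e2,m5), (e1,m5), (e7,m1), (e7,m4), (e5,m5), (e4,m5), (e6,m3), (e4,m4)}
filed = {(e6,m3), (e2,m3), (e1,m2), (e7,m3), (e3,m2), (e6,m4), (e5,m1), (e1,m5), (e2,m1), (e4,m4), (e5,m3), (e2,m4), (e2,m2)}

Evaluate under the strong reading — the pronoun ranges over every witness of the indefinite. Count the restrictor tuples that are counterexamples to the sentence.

"it" takes "a manuscript" as antecedent — a donkey pronoun bound across the clause boundary.
Strong reading: for every (e,m) with received(e,m), annotated(e,m) ∧ filed(e,m).
Restrictor pairs: (e1,m2) ✓  (e1,m5) ✓  (e2,m1) ✓  (e2,m2) ✓  (e2,m5) ✗  (e3,m2) ✓  (e4,m4) ✓  (e5,m1) ✓  (e7,m1) ✗  (e7,m3) ✓
Counterexamples (restrictor pairs failing the scope): 2.

2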